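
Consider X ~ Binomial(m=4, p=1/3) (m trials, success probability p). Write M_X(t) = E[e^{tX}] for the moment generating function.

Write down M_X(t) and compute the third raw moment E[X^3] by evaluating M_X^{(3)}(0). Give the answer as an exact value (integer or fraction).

E[X^3] = M′′′(0) = 56/9

M_X(t) = (e^(t)/3 + 2/3)^4
M′(t) = 4*e^(4*t)/81 + 8*e^(3*t)/27 + 16*e^(2*t)/27 + 32*e^(t)/81
M′′(t) = 16*e^(4*t)/81 + 8*e^(3*t)/9 + 32*e^(2*t)/27 + 32*e^(t)/81
M′′′(t) = 64*e^(4*t)/81 + 8*e^(3*t)/3 + 64*e^(2*t)/27 + 32*e^(t)/81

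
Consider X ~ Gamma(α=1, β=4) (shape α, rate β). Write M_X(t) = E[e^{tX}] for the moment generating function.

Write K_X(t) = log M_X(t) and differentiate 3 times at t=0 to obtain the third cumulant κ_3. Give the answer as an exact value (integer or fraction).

M_X(t) = 4/(4 - t)
K_X(t) = log M_X(t) = -log(4 - t) + 2*log(2)
D^3[K](t) = -2/(t^3 - 12*t^2 + 48*t - 64)

κ_3 = D^3[K](0) = 1/32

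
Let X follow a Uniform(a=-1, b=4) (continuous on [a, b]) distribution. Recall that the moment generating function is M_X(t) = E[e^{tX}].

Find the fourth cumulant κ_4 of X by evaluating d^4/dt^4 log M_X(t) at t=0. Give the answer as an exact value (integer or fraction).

κ_4 = D^4[K](0) = -125/24

M_X(t) = (e^(4*t) - e^(-t))/(5*t)
K_X(t) = log M_X(t) = -log(t) + log(e^(4*t) - e^(-t)) - log(5)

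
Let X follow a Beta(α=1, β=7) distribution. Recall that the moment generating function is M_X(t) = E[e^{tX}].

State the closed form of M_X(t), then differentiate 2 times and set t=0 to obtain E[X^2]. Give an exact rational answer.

M_X(t) = ₁F₁(1; 8; t)
M^(2)(t) = ₁F₁(3; 10; t)/36

E[X^2] = M^(2)(0) = 1/36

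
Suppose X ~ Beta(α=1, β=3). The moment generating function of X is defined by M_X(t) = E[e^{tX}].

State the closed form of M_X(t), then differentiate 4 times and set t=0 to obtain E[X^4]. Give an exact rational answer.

E[X^4] = d^4M/dt^4 |_{t=0} = 1/35

M_X(t) = ₁F₁(1; 4; t)
dM/dt = ₁F₁(2; 5; t)/4
d^2M/dt^2 = ₁F₁(3; 6; t)/10
d^3M/dt^3 = ₁F₁(4; 7; t)/20
d^4M/dt^4 = ₁F₁(5; 8; t)/35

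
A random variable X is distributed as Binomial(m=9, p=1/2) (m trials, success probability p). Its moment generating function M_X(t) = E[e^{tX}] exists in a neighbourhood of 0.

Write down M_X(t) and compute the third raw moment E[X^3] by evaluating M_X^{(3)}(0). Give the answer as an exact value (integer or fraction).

M_X(t) = (e^(t)/2 + 1/2)^9
M^(3)(t) = 729*e^(9*t)/512 + 9*e^(8*t) + 3087*e^(7*t)/128 + 567*e^(6*t)/16 + 7875*e^(5*t)/256 + 63*e^(4*t)/4 + 567*e^(3*t)/128 + 9*e^(2*t)/16 + 9*e^(t)/512

E[X^3] = M^(3)(0) = 243/2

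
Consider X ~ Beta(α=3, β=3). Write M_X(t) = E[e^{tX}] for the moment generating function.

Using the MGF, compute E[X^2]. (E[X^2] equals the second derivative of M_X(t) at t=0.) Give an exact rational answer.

E[X^2] = M^(2)(0) = 2/7

M_X(t) = ₁F₁(3; 6; t)
M^(2)(t) = 2*₁F₁(5; 8; t)/7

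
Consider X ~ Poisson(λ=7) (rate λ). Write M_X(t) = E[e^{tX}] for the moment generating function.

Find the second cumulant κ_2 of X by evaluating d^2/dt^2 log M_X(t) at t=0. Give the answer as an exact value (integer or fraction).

M_X(t) = e^(7*e^(t) - 7)
K_X(t) = log M_X(t) = 7*e^(t) - 7
dK/dt = 7*e^(t)
d^2K/dt^2 = 7*e^(t)

κ_2 = d^2K/dt^2 |_{t=0} = 7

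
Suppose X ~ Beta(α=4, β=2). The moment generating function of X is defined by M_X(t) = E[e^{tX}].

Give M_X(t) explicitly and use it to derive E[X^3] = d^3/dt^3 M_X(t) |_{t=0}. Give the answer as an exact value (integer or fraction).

M_X(t) = ₁F₁(4; 6; t)
D^3[M](t) = 5*₁F₁(7; 9; t)/14

E[X^3] = D^3[M](0) = 5/14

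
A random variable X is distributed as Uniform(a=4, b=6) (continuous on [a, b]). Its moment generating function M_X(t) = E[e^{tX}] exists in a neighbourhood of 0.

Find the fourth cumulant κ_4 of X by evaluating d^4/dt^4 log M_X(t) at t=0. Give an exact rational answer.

κ_4 = K′′′′(0) = -2/15

M_X(t) = (e^(6*t) - e^(4*t))/(2*t)
K_X(t) = log M_X(t) = -log(t) + log(e^(6*t) - e^(4*t)) - log(2)
K′(t) = (6*t*e^(2*t) - 4*t - e^(2*t) + 1)/(t*e^(2*t) - t)
K′′(t) = (-4*t^2*e^(2*t) + e^(4*t) - 2*e^(2*t) + 1)/(t^2*e^(4*t) - 2*t^2*e^(2*t) + t^2)
K′′′(t) = (8*t^3*e^(4*t) + 8*t^3*e^(2*t) - 2*e^(6*t) + 6*e^(4*t) - 6*e^(2*t) + 2)/(t^3*e^(6*t) - 3*t^3*e^(4*t) + 3*t^3*e^(2*t) - t^3)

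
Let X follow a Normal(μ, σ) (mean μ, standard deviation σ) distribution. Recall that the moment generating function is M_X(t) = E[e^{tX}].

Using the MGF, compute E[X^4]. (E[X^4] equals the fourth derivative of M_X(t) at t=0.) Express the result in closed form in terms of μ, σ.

M_X(t) = e^(μ*t + σ^2*t^2/2)

E[X^4] = D^4[M](0) = μ^4 + 6*μ^2*σ^2 + 3*σ^4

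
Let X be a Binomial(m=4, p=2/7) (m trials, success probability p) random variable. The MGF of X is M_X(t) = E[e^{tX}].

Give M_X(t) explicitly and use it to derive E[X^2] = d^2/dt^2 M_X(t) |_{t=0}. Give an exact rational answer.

M_X(t) = (2*e^(t)/7 + 5/7)^4
M′(t) = 64*e^(4*t)/2401 + 480*e^(3*t)/2401 + 1200*e^(2*t)/2401 + 1000*e^(t)/2401
M′′(t) = 256*e^(4*t)/2401 + 1440*e^(3*t)/2401 + 2400*e^(2*t)/2401 + 1000*e^(t)/2401

E[X^2] = M′′(0) = 104/49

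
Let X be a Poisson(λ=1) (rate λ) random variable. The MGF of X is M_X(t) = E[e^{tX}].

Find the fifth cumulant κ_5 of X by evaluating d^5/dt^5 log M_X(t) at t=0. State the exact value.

M_X(t) = e^(e^(t) - 1)
K_X(t) = log M_X(t) = e^(t) - 1
K′(t) = e^(t)
K′′(t) = e^(t)
K′′′(t) = e^(t)
K′′′′(t) = e^(t)
K′′′′′(t) = e^(t)

κ_5 = K′′′′′(0) = 1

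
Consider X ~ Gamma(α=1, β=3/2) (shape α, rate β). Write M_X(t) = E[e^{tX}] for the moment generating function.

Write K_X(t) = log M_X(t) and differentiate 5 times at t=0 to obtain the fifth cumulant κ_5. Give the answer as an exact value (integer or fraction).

κ_5 = K^(5)(0) = 256/81

M_X(t) = 3/(2*(3/2 - t))
K_X(t) = log M_X(t) = -log(3/2 - t) - log(2) + log(3)
K^(5)(t) = -768/(32*t^5 - 240*t^4 + 720*t^3 - 1080*t^2 + 810*t - 243)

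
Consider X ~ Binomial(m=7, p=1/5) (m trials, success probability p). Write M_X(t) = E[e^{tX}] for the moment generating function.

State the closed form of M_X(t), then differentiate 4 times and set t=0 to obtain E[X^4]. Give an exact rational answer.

M_X(t) = (e^(t)/5 + 4/5)^7
D^4[M](t) = 2401*e^(7*t)/78125 + 36288*e^(6*t)/78125 + 336*e^(5*t)/125 + 114688*e^(4*t)/15625 + 145152*e^(3*t)/15625 + 344064*e^(2*t)/78125 + 28672*e^(t)/78125

E[X^4] = D^4[M](0) = 3073/125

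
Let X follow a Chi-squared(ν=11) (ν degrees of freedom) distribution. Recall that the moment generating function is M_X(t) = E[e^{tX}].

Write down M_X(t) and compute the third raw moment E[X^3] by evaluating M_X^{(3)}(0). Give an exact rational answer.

M_X(t) = (1 - 2*t)^(-11/2)
M′(t) = 11/(64*t^6*√(1 - 2*t) - 192*t^5*√(1 - 2*t) + 240*t^4*√(1 - 2*t) - 160*t^3*√(1 - 2*t) + 60*t^2*√(1 - 2*t) - 12*t*√(1 - 2*t) + √(1 - 2*t))
M′′(t) = -143/(128*t^7*√(1 - 2*t) - 448*t^6*√(1 - 2*t) + 672*t^5*√(1 - 2*t) - 560*t^4*√(1 - 2*t) + 280*t^3*√(1 - 2*t) - 84*t^2*√(1 - 2*t) + 14*t*√(1 - 2*t) - √(1 - 2*t))

E[X^3] = M′′′(0) = 2145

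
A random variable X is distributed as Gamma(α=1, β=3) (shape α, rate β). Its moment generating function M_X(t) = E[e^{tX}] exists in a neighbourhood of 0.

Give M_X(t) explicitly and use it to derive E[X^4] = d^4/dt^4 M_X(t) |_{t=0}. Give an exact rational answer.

M_X(t) = 3/(3 - t)
M^(4)(t) = -72/(t^5 - 15*t^4 + 90*t^3 - 270*t^2 + 405*t - 243)

E[X^4] = M^(4)(0) = 8/27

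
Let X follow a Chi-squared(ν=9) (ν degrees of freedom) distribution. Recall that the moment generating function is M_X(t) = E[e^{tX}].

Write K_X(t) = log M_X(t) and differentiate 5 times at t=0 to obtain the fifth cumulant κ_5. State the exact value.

M_X(t) = (1 - 2*t)^(-9/2)
K_X(t) = log M_X(t) = -9*log(1 - 2*t)/2
K^(5)(t) = -3456/(32*t^5 - 80*t^4 + 80*t^3 - 40*t^2 + 10*t - 1)

κ_5 = K^(5)(0) = 3456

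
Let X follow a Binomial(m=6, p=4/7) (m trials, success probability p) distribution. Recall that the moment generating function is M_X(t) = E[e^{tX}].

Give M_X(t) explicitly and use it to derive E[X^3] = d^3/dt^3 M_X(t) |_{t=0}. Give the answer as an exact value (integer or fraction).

M_X(t) = (4*e^(t)/7 + 3/7)^6
M^(3)(t) = 884736*e^(6*t)/117649 + 2304000*e^(5*t)/117649 + 2211840*e^(4*t)/117649 + 933120*e^(3*t)/117649 + 155520*e^(2*t)/117649 + 5832*e^(t)/117649

E[X^3] = M^(3)(0) = 18936/343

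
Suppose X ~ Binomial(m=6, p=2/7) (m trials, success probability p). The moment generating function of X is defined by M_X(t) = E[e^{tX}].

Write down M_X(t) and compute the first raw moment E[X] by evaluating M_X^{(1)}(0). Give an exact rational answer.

M_X(t) = (2*e^(t)/7 + 5/7)^6
M′(t) = 384*e^(6*t)/117649 + 4800*e^(5*t)/117649 + 24000*e^(4*t)/117649 + 60000*e^(3*t)/117649 + 75000*e^(2*t)/117649 + 37500*e^(t)/117649

E[X] = M′(0) = 12/7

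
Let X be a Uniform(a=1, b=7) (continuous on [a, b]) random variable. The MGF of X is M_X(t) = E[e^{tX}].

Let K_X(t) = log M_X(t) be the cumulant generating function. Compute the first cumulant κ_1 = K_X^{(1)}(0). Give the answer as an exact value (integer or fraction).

κ_1 = dK/dt |_{t=0} = 4

M_X(t) = (e^(7*t) - e^(t))/(6*t)
K_X(t) = log M_X(t) = -log(t) + log(e^(7*t) - e^(t)) - log(6)
dK/dt = (7*t*e^(6*t) - t - e^(6*t) + 1)/(t*e^(6*t) - t)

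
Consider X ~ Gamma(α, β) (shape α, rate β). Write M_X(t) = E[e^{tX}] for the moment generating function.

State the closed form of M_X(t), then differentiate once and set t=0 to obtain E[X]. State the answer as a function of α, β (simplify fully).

E[X] = M′(0) = α/β

M_X(t) = (β/(β - t))^α
M′(t) = -α*β^α*(1/(β - t))^α/(-β + t)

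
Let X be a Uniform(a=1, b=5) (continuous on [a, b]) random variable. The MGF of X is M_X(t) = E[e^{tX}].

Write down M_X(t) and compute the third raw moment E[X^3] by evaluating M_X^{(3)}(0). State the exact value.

E[X^3] = d^3M/dt^3 |_{t=0} = 39

M_X(t) = (e^(5*t) - e^(t))/(4*t)
dM/dt = (5*t*e^(5*t) - t*e^(t) - e^(5*t) + e^(t))/(4*t^2)
d^2M/dt^2 = (25*t^2*e^(5*t) - t^2*e^(t) - 10*t*e^(5*t) + 2*t*e^(t) + 2*e^(5*t) - 2*e^(t))/(4*t^3)
d^3M/dt^3 = (125*t^3*e^(5*t) - t^3*e^(t) - 75*t^2*e^(5*t) + 3*t^2*e^(t) + 30*t*e^(5*t) - 6*t*e^(t) - 6*e^(5*t) + 6*e^(t))/(4*t^4)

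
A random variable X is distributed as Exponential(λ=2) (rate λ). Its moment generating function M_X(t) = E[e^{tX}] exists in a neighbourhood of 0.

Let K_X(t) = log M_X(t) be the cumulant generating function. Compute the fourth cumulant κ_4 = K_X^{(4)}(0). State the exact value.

κ_4 = D^4[K](0) = 3/8

M_X(t) = 2/(2 - t)
K_X(t) = log M_X(t) = -log(2 - t) + log(2)
D^4[K](t) = 6/(t^4 - 8*t^3 + 24*t^2 - 32*t + 16)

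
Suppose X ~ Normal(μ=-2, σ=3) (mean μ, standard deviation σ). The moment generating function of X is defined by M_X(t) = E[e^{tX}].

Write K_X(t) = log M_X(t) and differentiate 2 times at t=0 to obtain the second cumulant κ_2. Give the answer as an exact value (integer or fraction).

M_X(t) = e^(9*t^2/2 - 2*t)
K_X(t) = log M_X(t) = 9*t^2/2 - 2*t
K′(t) = 9*t - 2
K′′(t) = 9

κ_2 = K′′(0) = 9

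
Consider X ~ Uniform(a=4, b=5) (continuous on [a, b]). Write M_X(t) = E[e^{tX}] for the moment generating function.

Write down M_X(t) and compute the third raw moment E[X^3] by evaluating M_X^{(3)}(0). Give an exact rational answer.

E[X^3] = D^3[M](0) = 369/4

M_X(t) = (e^(5*t) - e^(4*t))/t
D^3[M](t) = (125*t^3*e^(5*t) - 64*t^3*e^(4*t) - 75*t^2*e^(5*t) + 48*t^2*e^(4*t) + 30*t*e^(5*t) - 24*t*e^(4*t) - 6*e^(5*t) + 6*e^(4*t))/t^4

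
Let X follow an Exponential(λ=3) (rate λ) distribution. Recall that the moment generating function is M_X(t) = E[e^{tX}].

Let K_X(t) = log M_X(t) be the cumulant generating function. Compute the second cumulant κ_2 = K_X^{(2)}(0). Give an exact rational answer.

κ_2 = K^(2)(0) = 1/9

M_X(t) = 3/(3 - t)
K_X(t) = log M_X(t) = -log(3 - t) + log(3)
K^(2)(t) = 1/(t^2 - 6*t + 9)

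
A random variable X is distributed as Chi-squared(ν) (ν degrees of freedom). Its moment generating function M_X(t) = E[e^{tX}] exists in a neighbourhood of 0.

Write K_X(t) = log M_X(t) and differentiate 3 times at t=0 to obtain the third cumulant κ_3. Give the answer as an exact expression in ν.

M_X(t) = (1 - 2*t)^(-ν/2)
K_X(t) = log M_X(t) = -ν*log(1 - 2*t)/2
D^3[K](t) = -8*ν/(8*t^3 - 12*t^2 + 6*t - 1)

κ_3 = D^3[K](0) = 8*ν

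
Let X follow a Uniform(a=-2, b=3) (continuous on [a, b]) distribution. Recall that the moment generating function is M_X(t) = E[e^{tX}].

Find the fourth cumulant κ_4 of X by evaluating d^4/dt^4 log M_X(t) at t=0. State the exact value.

M_X(t) = (e^(3*t) - e^(-2*t))/(5*t)
K_X(t) = log M_X(t) = -log(t) + log(e^(3*t) - e^(-2*t)) - log(5)
K′(t) = (3*t*e^(5*t) + 2*t - e^(5*t) + 1)/(t*e^(5*t) - t)
K′′(t) = (-25*t^2*e^(5*t) + e^(10*t) - 2*e^(5*t) + 1)/(t^2*e^(10*t) - 2*t^2*e^(5*t) + t^2)
K′′′(t) = (125*t^3*e^(10*t) + 125*t^3*e^(5*t) - 2*e^(15*t) + 6*e^(10*t) - 6*e^(5*t) + 2)/(t^3*e^(15*t) - 3*t^3*e^(10*t) + 3*t^3*e^(5*t) - t^3)

κ_4 = K′′′′(0) = -125/24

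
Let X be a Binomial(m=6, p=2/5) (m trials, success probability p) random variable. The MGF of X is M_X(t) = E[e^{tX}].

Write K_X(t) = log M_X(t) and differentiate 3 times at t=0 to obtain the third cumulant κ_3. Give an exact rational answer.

κ_3 = d^3K/dt^3 |_{t=0} = 36/125

M_X(t) = (2*e^(t)/5 + 3/5)^6
K_X(t) = log M_X(t) = 6*log(2*e^(t)/5 + 3/5)
dK/dt = 12*e^(t)/(2*e^(t) + 3)
d^2K/dt^2 = 36*e^(t)/(4*e^(2*t) + 12*e^(t) + 9)
d^3K/dt^3 = (-72*e^(2*t) + 108*e^(t))/(8*e^(3*t) + 36*e^(2*t) + 54*e^(t) + 27)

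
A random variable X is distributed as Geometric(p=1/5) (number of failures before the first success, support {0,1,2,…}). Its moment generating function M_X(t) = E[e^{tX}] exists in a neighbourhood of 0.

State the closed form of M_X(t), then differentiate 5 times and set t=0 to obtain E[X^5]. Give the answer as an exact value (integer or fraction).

M_X(t) = 1/(5*(1 - 4*e^(t)/5))
dM/dt = 4*e^(t)/(16*e^(2*t) - 40*e^(t) + 25)
d^2M/dt^2 = (-16*e^(2*t) - 20*e^(t))/(64*e^(3*t) - 240*e^(2*t) + 300*e^(t) - 125)
d^3M/dt^3 = (64*e^(3*t) + 320*e^(2*t) + 100*e^(t))/(256*e^(4*t) - 1280*e^(3*t) + 2400*e^(2*t) - 2000*e^(t) + 625)
d^4M/dt^4 = (-256*e^(4*t) - 3520*e^(3*t) - 4400*e^(2*t) - 500*e^(t))/(1024*e^(5*t) - 6400*e^(4*t) + 16000*e^(3*t) - 20000*e^(2*t) + 12500*e^(t) - 3125)

E[X^5] = d^5M/dt^5 |_{t=0} = 194404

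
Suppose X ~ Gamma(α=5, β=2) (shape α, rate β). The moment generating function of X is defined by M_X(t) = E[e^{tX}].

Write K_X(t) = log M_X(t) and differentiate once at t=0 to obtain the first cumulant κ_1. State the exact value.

κ_1 = dK/dt |_{t=0} = 5/2

M_X(t) = 32/(2 - t)^5
K_X(t) = log M_X(t) = -5*log(2 - t) + 5*log(2)
dK/dt = -5/(t - 2)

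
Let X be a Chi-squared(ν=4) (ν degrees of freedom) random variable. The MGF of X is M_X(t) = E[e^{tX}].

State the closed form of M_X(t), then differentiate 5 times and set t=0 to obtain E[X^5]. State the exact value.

E[X^5] = d^5M/dt^5 |_{t=0} = 23040

M_X(t) = (1 - 2*t)^(-2)
dM/dt = -4/(8*t^3 - 12*t^2 + 6*t - 1)
d^2M/dt^2 = 24/(16*t^4 - 32*t^3 + 24*t^2 - 8*t + 1)
d^3M/dt^3 = -192/(32*t^5 - 80*t^4 + 80*t^3 - 40*t^2 + 10*t - 1)
d^4M/dt^4 = 1920/(64*t^6 - 192*t^5 + 240*t^4 - 160*t^3 + 60*t^2 - 12*t + 1)
d^5M/dt^5 = -23040/(128*t^7 - 448*t^6 + 672*t^5 - 560*t^4 + 280*t^3 - 84*t^2 + 14*t - 1)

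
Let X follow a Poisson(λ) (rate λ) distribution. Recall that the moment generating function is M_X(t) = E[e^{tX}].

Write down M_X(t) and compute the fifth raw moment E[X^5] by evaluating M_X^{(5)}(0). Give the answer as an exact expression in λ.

E[X^5] = d^5M/dt^5 |_{t=0} = λ*(λ^4 + 10*λ^3 + 25*λ^2 + 15*λ + 1)

M_X(t) = e^(λ*(e^(t) - 1))
dM/dt = λ*e^(-λ)*e^(t)*e^(λ*e^(t))
d^2M/dt^2 = (λ^2*e^(2*t)*e^(λ*e^(t)) + λ*e^(t)*e^(λ*e^(t)))*e^(-λ)
d^3M/dt^3 = (λ^3*e^(3*t)*e^(λ*e^(t)) + 3*λ^2*e^(2*t)*e^(λ*e^(t)) + λ*e^(t)*e^(λ*e^(t)))*e^(-λ)
d^4M/dt^4 = (λ^4*e^(4*t)*e^(λ*e^(t)) + 6*λ^3*e^(3*t)*e^(λ*e^(t)) + 7*λ^2*e^(2*t)*e^(λ*e^(t)) + λ*e^(t)*e^(λ*e^(t)))*e^(-λ)
d^5M/dt^5 = (λ^5*e^(5*t)*e^(λ*e^(t)) + 10*λ^4*e^(4*t)*e^(λ*e^(t)) + 25*λ^3*e^(3*t)*e^(λ*e^(t)) + 15*λ^2*e^(2*t)*e^(λ*e^(t)) + λ*e^(t)*e^(λ*e^(t)))*e^(-λ)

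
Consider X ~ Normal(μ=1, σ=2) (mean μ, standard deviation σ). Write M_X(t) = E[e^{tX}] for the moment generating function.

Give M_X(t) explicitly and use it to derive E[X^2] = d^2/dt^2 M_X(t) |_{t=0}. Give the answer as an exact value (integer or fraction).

M_X(t) = e^(2*t^2 + t)
D^2[M](t) = 16*t^2*e^(t)*e^(2*t^2) + 8*t*e^(t)*e^(2*t^2) + 5*e^(t)*e^(2*t^2)

E[X^2] = D^2[M](0) = 5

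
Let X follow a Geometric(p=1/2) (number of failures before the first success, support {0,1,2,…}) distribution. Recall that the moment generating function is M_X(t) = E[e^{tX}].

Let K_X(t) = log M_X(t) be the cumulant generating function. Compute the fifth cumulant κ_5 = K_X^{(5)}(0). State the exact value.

κ_5 = K′′′′′(0) = 150

M_X(t) = 1/(2*(1 - e^(t)/2))
K_X(t) = log M_X(t) = -log(1 - e^(t)/2) - log(2)
K′(t) = -e^(t)/(e^(t) - 2)
K′′(t) = 2*e^(t)/(e^(2*t) - 4*e^(t) + 4)
K′′′(t) = (-2*e^(2*t) - 4*e^(t))/(e^(3*t) - 6*e^(2*t) + 12*e^(t) - 8)
K′′′′(t) = (2*e^(3*t) + 16*e^(2*t) + 8*e^(t))/(e^(4*t) - 8*e^(3*t) + 24*e^(2*t) - 32*e^(t) + 16)
K′′′′′(t) = (-2*e^(4*t) - 44*e^(3*t) - 88*e^(2*t) - 16*e^(t))/(e^(5*t) - 10*e^(4*t) + 40*e^(3*t) - 80*e^(2*t) + 80*e^(t) - 32)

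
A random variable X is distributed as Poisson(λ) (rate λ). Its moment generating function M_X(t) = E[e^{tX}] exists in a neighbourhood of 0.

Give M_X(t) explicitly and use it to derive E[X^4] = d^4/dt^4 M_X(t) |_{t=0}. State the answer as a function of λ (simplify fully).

E[X^4] = d^4M/dt^4 |_{t=0} = λ*(λ^3 + 6*λ^2 + 7*λ + 1)

M_X(t) = e^(λ*(e^(t) - 1))
dM/dt = λ*e^(-λ)*e^(t)*e^(λ*e^(t))
d^2M/dt^2 = (λ^2*e^(2*t)*e^(λ*e^(t)) + λ*e^(t)*e^(λ*e^(t)))*e^(-λ)
d^3M/dt^3 = (λ^3*e^(3*t)*e^(λ*e^(t)) + 3*λ^2*e^(2*t)*e^(λ*e^(t)) + λ*e^(t)*e^(λ*e^(t)))*e^(-λ)
d^4M/dt^4 = (λ^4*e^(4*t)*e^(λ*e^(t)) + 6*λ^3*e^(3*t)*e^(λ*e^(t)) + 7*λ^2*e^(2*t)*e^(λ*e^(t)) + λ*e^(t)*e^(λ*e^(t)))*e^(-λ)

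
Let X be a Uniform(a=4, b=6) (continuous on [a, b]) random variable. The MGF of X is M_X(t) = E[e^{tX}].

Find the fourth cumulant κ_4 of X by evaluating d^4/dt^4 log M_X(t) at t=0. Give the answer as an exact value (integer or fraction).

M_X(t) = (e^(6*t) - e^(4*t))/(2*t)
K_X(t) = log M_X(t) = -log(t) + log(e^(6*t) - e^(4*t)) - log(2)

κ_4 = K^(4)(0) = -2/15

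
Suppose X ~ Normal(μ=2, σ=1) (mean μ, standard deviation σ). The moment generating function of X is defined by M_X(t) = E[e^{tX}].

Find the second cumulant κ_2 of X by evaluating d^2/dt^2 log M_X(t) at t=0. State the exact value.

κ_2 = K^(2)(0) = 1

M_X(t) = e^(t^2/2 + 2*t)
K_X(t) = log M_X(t) = t^2/2 + 2*t
K^(2)(t) = 1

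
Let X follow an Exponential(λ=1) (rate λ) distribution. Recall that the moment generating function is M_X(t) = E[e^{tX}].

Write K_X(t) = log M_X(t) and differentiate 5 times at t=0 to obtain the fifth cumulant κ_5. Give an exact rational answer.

κ_5 = K^(5)(0) = 24

M_X(t) = 1/(1 - t)
K_X(t) = log M_X(t) = -log(1 - t)
K^(5)(t) = -24/(t^5 - 5*t^4 + 10*t^3 - 10*t^2 + 5*t - 1)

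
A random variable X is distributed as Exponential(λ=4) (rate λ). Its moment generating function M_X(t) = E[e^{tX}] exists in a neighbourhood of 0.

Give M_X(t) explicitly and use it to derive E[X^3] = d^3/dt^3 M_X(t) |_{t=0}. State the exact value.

M_X(t) = 4/(4 - t)
D^3[M](t) = 24/(t^4 - 16*t^3 + 96*t^2 - 256*t + 256)

E[X^3] = D^3[M](0) = 3/32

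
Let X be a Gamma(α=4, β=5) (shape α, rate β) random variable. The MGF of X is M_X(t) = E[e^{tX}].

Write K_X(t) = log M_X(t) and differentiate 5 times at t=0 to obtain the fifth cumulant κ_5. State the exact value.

M_X(t) = 625/(5 - t)^4
K_X(t) = log M_X(t) = -4*log(5 - t) + 4*log(5)
D^5[K](t) = -96/(t^5 - 25*t^4 + 250*t^3 - 1250*t^2 + 3125*t - 3125)

κ_5 = D^5[K](0) = 96/3125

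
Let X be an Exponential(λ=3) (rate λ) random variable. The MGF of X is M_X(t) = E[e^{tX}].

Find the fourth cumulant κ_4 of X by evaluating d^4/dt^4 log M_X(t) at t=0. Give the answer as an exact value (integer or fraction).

M_X(t) = 3/(3 - t)
K_X(t) = log M_X(t) = -log(3 - t) + log(3)
dK/dt = -1/(t - 3)
d^2K/dt^2 = 1/(t^2 - 6*t + 9)
d^3K/dt^3 = -2/(t^3 - 9*t^2 + 27*t - 27)
d^4K/dt^4 = 6/(t^4 - 12*t^3 + 54*t^2 - 108*t + 81)

κ_4 = d^4K/dt^4 |_{t=0} = 2/27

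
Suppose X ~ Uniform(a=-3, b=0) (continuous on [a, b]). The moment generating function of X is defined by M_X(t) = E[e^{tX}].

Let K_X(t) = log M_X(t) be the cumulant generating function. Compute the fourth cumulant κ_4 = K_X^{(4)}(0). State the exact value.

κ_4 = D^4[K](0) = -27/40

M_X(t) = (1 - e^(-3*t))/(3*t)
K_X(t) = log M_X(t) = -log(t) + log(1 - e^(-3*t)) - log(3)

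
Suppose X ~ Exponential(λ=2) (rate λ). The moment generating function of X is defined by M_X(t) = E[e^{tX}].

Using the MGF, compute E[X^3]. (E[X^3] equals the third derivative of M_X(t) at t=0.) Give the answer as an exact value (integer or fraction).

M_X(t) = 2/(2 - t)
dM/dt = 2/(t^2 - 4*t + 4)
d^2M/dt^2 = -4/(t^3 - 6*t^2 + 12*t - 8)
d^3M/dt^3 = 12/(t^4 - 8*t^3 + 24*t^2 - 32*t + 16)

E[X^3] = d^3M/dt^3 |_{t=0} = 3/4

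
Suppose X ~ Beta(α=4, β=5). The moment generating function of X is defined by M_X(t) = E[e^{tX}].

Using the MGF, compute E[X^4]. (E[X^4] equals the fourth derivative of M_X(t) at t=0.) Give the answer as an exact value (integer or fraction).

E[X^4] = d^4M/dt^4 |_{t=0} = 7/99

M_X(t) = ₁F₁(4; 9; t)
dM/dt = 4*₁F₁(5; 10; t)/9
d^2M/dt^2 = 2*₁F₁(6; 11; t)/9
d^3M/dt^3 = 4*₁F₁(7; 12; t)/33
d^4M/dt^4 = 7*₁F₁(8; 13; t)/99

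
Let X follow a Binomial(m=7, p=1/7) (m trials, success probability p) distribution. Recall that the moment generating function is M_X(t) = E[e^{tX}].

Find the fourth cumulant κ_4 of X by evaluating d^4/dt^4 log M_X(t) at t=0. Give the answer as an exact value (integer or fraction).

κ_4 = d^4K/dt^4 |_{t=0} = 78/343

M_X(t) = (e^(t)/7 + 6/7)^7
K_X(t) = log M_X(t) = 7*log(e^(t)/7 + 6/7)
dK/dt = 7*e^(t)/(e^(t) + 6)
d^2K/dt^2 = 42*e^(t)/(e^(2*t) + 12*e^(t) + 36)
d^3K/dt^3 = (-42*e^(2*t) + 252*e^(t))/(e^(3*t) + 18*e^(2*t) + 108*e^(t) + 216)
d^4K/dt^4 = (42*e^(3*t) - 1008*e^(2*t) + 1512*e^(t))/(e^(4*t) + 24*e^(3*t) + 216*e^(2*t) + 864*e^(t) + 1296)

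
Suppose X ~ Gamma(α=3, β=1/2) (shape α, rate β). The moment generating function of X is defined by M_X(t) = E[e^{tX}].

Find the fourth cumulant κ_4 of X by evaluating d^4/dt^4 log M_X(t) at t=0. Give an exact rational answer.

M_X(t) = 1/(8*(1/2 - t)^3)
K_X(t) = log M_X(t) = -3*log(1/2 - t) - 3*log(2)
D^4[K](t) = 288/(16*t^4 - 32*t^3 + 24*t^2 - 8*t + 1)

κ_4 = D^4[K](0) = 288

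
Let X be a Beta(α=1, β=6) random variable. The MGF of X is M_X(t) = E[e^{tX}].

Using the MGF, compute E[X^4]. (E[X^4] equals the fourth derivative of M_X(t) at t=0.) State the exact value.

E[X^4] = d^4M/dt^4 |_{t=0} = 1/210

M_X(t) = ₁F₁(1; 7; t)
dM/dt = ₁F₁(2; 8; t)/7
d^2M/dt^2 = ₁F₁(3; 9; t)/28
d^3M/dt^3 = ₁F₁(4; 10; t)/84
d^4M/dt^4 = ₁F₁(5; 11; t)/210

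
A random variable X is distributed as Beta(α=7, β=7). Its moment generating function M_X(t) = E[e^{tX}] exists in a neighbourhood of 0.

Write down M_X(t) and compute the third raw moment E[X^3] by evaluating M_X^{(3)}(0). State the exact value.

E[X^3] = M′′′(0) = 3/20

M_X(t) = ₁F₁(7; 14; t)
M′(t) = ₁F₁(8; 15; t)/2
M′′(t) = 4*₁F₁(9; 16; t)/15
M′′′(t) = 3*₁F₁(10; 17; t)/20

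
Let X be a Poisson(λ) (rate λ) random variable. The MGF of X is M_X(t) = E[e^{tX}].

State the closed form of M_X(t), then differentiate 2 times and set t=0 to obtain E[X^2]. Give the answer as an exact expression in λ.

M_X(t) = e^(λ*(e^(t) - 1))
dM/dt = λ*e^(-λ)*e^(t)*e^(λ*e^(t))
d^2M/dt^2 = (λ^2*e^(2*t)*e^(λ*e^(t)) + λ*e^(t)*e^(λ*e^(t)))*e^(-λ)

E[X^2] = d^2M/dt^2 |_{t=0} = λ*(λ + 1)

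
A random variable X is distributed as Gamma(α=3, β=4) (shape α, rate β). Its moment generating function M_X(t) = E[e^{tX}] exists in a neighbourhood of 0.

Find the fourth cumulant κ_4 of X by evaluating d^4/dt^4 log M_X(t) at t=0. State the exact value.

κ_4 = d^4K/dt^4 |_{t=0} = 9/128

M_X(t) = 64/(4 - t)^3
K_X(t) = log M_X(t) = -3*log(4 - t) + 6*log(2)
dK/dt = -3/(t - 4)
d^2K/dt^2 = 3/(t^2 - 8*t + 16)
d^3K/dt^3 = -6/(t^3 - 12*t^2 + 48*t - 64)
d^4K/dt^4 = 18/(t^4 - 16*t^3 + 96*t^2 - 256*t + 256)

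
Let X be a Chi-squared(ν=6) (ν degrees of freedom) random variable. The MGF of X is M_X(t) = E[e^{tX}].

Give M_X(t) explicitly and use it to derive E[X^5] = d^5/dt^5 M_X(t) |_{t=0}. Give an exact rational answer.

E[X^5] = M^(5)(0) = 80640

M_X(t) = (1 - 2*t)^(-3)
M^(5)(t) = 80640/(256*t^8 - 1024*t^7 + 1792*t^6 - 1792*t^5 + 1120*t^4 - 448*t^3 + 112*t^2 - 16*t + 1)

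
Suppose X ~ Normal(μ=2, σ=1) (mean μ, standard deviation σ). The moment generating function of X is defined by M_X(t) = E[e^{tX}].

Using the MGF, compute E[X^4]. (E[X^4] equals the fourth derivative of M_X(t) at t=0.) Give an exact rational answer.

M_X(t) = e^(t^2/2 + 2*t)
M′(t) = t*e^(2*t)*e^(t^2/2) + 2*e^(2*t)*e^(t^2/2)
M′′(t) = t^2*e^(2*t)*e^(t^2/2) + 4*t*e^(2*t)*e^(t^2/2) + 5*e^(2*t)*e^(t^2/2)
M′′′(t) = t^3*e^(2*t)*e^(t^2/2) + 6*t^2*e^(2*t)*e^(t^2/2) + 15*t*e^(2*t)*e^(t^2/2) + 14*e^(2*t)*e^(t^2/2)
M′′′′(t) = t^4*e^(2*t)*e^(t^2/2) + 8*t^3*e^(2*t)*e^(t^2/2) + 30*t^2*e^(2*t)*e^(t^2/2) + 56*t*e^(2*t)*e^(t^2/2) + 43*e^(2*t)*e^(t^2/2)

E[X^4] = M′′′′(0) = 43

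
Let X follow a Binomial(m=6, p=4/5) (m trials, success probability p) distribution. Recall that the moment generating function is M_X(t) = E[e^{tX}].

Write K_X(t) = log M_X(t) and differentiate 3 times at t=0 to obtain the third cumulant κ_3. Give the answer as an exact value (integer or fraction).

κ_3 = K′′′(0) = -72/125

M_X(t) = (4*e^(t)/5 + 1/5)^6
K_X(t) = log M_X(t) = 6*log(4*e^(t)/5 + 1/5)
K′(t) = 24*e^(t)/(4*e^(t) + 1)
K′′(t) = 24*e^(t)/(16*e^(2*t) + 8*e^(t) + 1)
K′′′(t) = (-96*e^(2*t) + 24*e^(t))/(64*e^(3*t) + 48*e^(2*t) + 12*e^(t) + 1)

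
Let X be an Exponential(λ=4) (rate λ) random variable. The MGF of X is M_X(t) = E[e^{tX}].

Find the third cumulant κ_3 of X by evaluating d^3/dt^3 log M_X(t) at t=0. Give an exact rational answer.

M_X(t) = 4/(4 - t)
K_X(t) = log M_X(t) = -log(4 - t) + 2*log(2)
D^3[K](t) = -2/(t^3 - 12*t^2 + 48*t - 64)

κ_3 = D^3[K](0) = 1/32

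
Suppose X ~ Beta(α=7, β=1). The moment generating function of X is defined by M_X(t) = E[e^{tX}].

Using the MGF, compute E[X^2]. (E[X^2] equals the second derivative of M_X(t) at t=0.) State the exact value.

E[X^2] = d^2M/dt^2 |_{t=0} = 7/9

M_X(t) = ₁F₁(7; 8; t)
dM/dt = 7*₁F₁(8; 9; t)/8
d^2M/dt^2 = 7*₁F₁(9; 10; t)/9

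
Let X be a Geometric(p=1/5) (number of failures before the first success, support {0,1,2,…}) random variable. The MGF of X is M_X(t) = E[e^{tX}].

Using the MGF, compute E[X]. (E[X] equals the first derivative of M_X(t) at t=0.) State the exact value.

M_X(t) = 1/(5*(1 - 4*e^(t)/5))
dM/dt = 4*e^(t)/(16*e^(2*t) - 40*e^(t) + 25)

E[X] = dM/dt |_{t=0} = 4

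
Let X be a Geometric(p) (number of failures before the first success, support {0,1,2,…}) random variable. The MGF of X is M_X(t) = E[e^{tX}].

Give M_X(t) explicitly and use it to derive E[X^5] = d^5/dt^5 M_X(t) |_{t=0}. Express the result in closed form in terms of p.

E[X^5] = d^5M/dt^5 |_{t=0} = -1 + 31/p - 180/p^2 + 390/p^3 - 360/p^4 + 120/p^5

M_X(t) = p/(-(1 - p)*e^(t) + 1)
dM/dt = (-p^2*e^(t) + p*e^(t))/(p^2*e^(2*t) - 2*p*e^(2*t) + 2*p*e^(t) + e^(2*t) - 2*e^(t) + 1)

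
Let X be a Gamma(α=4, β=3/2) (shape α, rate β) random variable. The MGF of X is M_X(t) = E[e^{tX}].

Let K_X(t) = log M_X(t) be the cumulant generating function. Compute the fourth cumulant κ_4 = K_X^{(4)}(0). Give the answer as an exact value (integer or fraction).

M_X(t) = 81/(16*(3/2 - t)^4)
K_X(t) = log M_X(t) = -4*log(3/2 - t) - 4*log(2) + 4*log(3)
D^4[K](t) = 384/(16*t^4 - 96*t^3 + 216*t^2 - 216*t + 81)

κ_4 = D^4[K](0) = 128/27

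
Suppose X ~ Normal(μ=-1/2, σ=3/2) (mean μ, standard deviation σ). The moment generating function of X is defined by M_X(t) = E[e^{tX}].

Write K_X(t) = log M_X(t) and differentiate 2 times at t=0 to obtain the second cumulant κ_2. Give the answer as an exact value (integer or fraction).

M_X(t) = e^(9*t^2/8 - t/2)
K_X(t) = log M_X(t) = 9*t^2/8 - t/2
D^2[K](t) = 9/4

κ_2 = D^2[K](0) = 9/4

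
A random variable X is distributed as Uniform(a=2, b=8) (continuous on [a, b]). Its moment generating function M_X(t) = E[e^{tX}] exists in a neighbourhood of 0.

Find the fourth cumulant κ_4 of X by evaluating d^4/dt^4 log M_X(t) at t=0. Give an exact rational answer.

M_X(t) = (e^(8*t) - e^(2*t))/(6*t)
K_X(t) = log M_X(t) = -log(t) + log(e^(8*t) - e^(2*t)) - log(6)
K′(t) = (8*t*e^(6*t) - 2*t - e^(6*t) + 1)/(t*e^(6*t) - t)
K′′(t) = (-36*t^2*e^(6*t) + e^(12*t) - 2*e^(6*t) + 1)/(t^2*e^(12*t) - 2*t^2*e^(6*t) + t^2)
K′′′(t) = (216*t^3*e^(12*t) + 216*t^3*e^(6*t) - 2*e^(18*t) + 6*e^(12*t) - 6*e^(6*t) + 2)/(t^3*e^(18*t) - 3*t^3*e^(12*t) + 3*t^3*e^(6*t) - t^3)

κ_4 = K′′′′(0) = -54/5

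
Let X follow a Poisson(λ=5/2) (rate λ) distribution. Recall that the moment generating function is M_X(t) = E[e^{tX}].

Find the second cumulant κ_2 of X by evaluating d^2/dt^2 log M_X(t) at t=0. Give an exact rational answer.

κ_2 = K^(2)(0) = 5/2

M_X(t) = e^(5*e^(t)/2 - 5/2)
K_X(t) = log M_X(t) = 5*e^(t)/2 - 5/2
K^(2)(t) = 5*e^(t)/2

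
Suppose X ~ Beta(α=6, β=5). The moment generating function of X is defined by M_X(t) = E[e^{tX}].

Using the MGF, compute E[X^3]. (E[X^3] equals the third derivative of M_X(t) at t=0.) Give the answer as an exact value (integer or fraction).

M_X(t) = ₁F₁(6; 11; t)
D^3[M](t) = 28*₁F₁(9; 14; t)/143

E[X^3] = D^3[M](0) = 28/143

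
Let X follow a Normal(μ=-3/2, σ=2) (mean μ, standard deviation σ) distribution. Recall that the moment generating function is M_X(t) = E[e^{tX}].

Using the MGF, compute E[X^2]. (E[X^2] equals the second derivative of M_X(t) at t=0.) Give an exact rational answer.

E[X^2] = D^2[M](0) = 25/4

M_X(t) = e^(2*t^2 - 3*t/2)
D^2[M](t) = (64*t^2*e^(2*t^2) - 48*t*e^(2*t^2) + 25*e^(2*t^2))*e^(-3*t/2)/4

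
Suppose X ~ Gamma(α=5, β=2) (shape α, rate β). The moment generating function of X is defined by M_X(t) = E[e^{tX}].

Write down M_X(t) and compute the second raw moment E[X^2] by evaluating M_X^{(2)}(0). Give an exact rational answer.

M_X(t) = 32/(2 - t)^5
M′(t) = 160/(t^6 - 12*t^5 + 60*t^4 - 160*t^3 + 240*t^2 - 192*t + 64)
M′′(t) = -960/(t^7 - 14*t^6 + 84*t^5 - 280*t^4 + 560*t^3 - 672*t^2 + 448*t - 128)

E[X^2] = M′′(0) = 15/2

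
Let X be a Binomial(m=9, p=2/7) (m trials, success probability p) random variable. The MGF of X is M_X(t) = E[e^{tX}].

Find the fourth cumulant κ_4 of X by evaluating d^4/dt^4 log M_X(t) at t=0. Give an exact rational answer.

κ_4 = D^4[K](0) = -990/2401

M_X(t) = (2*e^(t)/7 + 5/7)^9
K_X(t) = log M_X(t) = 9*log(2*e^(t)/7 + 5/7)
D^4[K](t) = (360*e^(3*t) - 3600*e^(2*t) + 2250*e^(t))/(16*e^(4*t) + 160*e^(3*t) + 600*e^(2*t) + 1000*e^(t) + 625)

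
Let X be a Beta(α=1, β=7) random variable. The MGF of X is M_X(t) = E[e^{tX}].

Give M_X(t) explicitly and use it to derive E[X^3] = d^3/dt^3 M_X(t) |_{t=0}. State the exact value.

E[X^3] = D^3[M](0) = 1/120

M_X(t) = ₁F₁(1; 8; t)
D^3[M](t) = ₁F₁(4; 11; t)/120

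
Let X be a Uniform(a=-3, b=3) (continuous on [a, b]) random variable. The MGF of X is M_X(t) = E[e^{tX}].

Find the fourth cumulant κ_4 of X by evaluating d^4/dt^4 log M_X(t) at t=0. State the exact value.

M_X(t) = (e^(3*t) - e^(-3*t))/(6*t)
K_X(t) = log M_X(t) = -log(t) + log(e^(3*t) - e^(-3*t)) - log(6)

κ_4 = D^4[K](0) = -54/5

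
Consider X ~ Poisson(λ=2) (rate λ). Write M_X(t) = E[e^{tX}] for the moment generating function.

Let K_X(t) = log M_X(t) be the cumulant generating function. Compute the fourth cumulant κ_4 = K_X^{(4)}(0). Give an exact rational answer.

κ_4 = K^(4)(0) = 2

M_X(t) = e^(2*e^(t) - 2)
K_X(t) = log M_X(t) = 2*e^(t) - 2
K^(4)(t) = 2*e^(t)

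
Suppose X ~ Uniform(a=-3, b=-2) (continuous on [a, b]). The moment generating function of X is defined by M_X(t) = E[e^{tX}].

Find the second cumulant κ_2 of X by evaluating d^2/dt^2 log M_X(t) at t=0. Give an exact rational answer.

M_X(t) = (e^(-2*t) - e^(-3*t))/t
K_X(t) = log M_X(t) = -log(t) + log(e^(-2*t) - e^(-3*t))
K′(t) = (-2*t*e^(t) + 3*t - e^(t) + 1)/(t*e^(t) - t)
K′′(t) = (-t^2*e^(t) + e^(2*t) - 2*e^(t) + 1)/(t^2*e^(2*t) - 2*t^2*e^(t) + t^2)

κ_2 = K′′(0) = 1/12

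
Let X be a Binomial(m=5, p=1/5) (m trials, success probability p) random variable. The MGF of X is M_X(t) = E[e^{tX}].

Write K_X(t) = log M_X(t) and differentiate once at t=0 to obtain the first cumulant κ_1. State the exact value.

M_X(t) = (e^(t)/5 + 4/5)^5
K_X(t) = log M_X(t) = 5*log(e^(t)/5 + 4/5)
dK/dt = 5*e^(t)/(e^(t) + 4)

κ_1 = dK/dt |_{t=0} = 1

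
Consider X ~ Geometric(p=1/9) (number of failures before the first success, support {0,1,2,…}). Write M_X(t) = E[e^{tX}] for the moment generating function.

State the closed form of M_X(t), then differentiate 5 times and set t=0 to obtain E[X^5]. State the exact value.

M_X(t) = 1/(9*(1 - 8*e^(t)/9))
dM/dt = 8*e^(t)/(64*e^(2*t) - 144*e^(t) + 81)
d^2M/dt^2 = (-64*e^(2*t) - 72*e^(t))/(512*e^(3*t) - 1728*e^(2*t) + 1944*e^(t) - 729)
d^3M/dt^3 = (512*e^(3*t) + 2304*e^(2*t) + 648*e^(t))/(4096*e^(4*t) - 18432*e^(3*t) + 31104*e^(2*t) - 23328*e^(t) + 6561)
d^4M/dt^4 = (-4096*e^(4*t) - 50688*e^(3*t) - 57024*e^(2*t) - 5832*e^(t))/(32768*e^(5*t) - 184320*e^(4*t) + 414720*e^(3*t) - 466560*e^(2*t) + 262440*e^(t) - 59049)

E[X^5] = d^5M/dt^5 |_{t=0} = 4993928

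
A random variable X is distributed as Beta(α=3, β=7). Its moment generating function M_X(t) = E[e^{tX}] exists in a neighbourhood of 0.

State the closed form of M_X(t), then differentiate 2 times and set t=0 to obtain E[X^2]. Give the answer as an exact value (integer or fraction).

E[X^2] = D^2[M](0) = 6/55

M_X(t) = ₁F₁(3; 10; t)
D^2[M](t) = 6*₁F₁(5; 12; t)/55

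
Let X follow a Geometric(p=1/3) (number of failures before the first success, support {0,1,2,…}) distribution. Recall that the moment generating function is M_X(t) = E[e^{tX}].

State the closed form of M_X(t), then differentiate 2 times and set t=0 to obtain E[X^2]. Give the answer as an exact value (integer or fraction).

M_X(t) = 1/(3*(1 - 2*e^(t)/3))
D^2[M](t) = (-4*e^(2*t) - 6*e^(t))/(8*e^(3*t) - 36*e^(2*t) + 54*e^(t) - 27)

E[X^2] = D^2[M](0) = 10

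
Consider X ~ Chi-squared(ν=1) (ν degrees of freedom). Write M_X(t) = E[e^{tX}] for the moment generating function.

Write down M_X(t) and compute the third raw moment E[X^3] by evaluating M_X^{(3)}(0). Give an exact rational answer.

M_X(t) = 1/√(1 - 2*t)
D^3[M](t) = -15/(8*t^3*√(1 - 2*t) - 12*t^2*√(1 - 2*t) + 6*t*√(1 - 2*t) - √(1 - 2*t))

E[X^3] = D^3[M](0) = 15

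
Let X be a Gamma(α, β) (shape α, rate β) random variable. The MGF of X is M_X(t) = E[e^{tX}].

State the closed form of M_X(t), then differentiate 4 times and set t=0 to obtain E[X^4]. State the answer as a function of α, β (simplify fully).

E[X^4] = d^4M/dt^4 |_{t=0} = α*(α^3 + 6*α^2 + 11*α + 6)/β^4

M_X(t) = (β/(β - t))^α
dM/dt = -α*β^α*(1/(β - t))^α/(-β + t)
d^2M/dt^2 = (α^2*β^α*(1/(β - t))^α + α*β^α*(1/(β - t))^α)/(β^2 - 2*β*t + t^2)
d^3M/dt^3 = (-α^3*β^α*(1/(β - t))^α - 3*α^2*β^α*(1/(β - t))^α - 2*α*β^α*(1/(β - t))^α)/(-β^3 + 3*β^2*t - 3*β*t^2 + t^3)
d^4M/dt^4 = (α^4*β^α*(1/(β - t))^α + 6*α^3*β^α*(1/(β - t))^α + 11*α^2*β^α*(1/(β - t))^α + 6*α*β^α*(1/(β - t))^α)/(β^4 - 4*β^3*t + 6*β^2*t^2 - 4*β*t^3 + t^4)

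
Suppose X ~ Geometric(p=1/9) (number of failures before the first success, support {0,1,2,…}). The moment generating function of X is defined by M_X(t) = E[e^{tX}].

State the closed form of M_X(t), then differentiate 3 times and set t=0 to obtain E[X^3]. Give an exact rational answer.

E[X^3] = M^(3)(0) = 3464

M_X(t) = 1/(9*(1 - 8*e^(t)/9))
M^(3)(t) = (512*e^(3*t) + 2304*e^(2*t) + 648*e^(t))/(4096*e^(4*t) - 18432*e^(3*t) + 31104*e^(2*t) - 23328*e^(t) + 6561)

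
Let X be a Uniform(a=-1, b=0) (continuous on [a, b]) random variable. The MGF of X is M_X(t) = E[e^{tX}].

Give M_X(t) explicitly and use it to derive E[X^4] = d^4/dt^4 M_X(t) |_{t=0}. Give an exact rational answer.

M_X(t) = (1 - e^(-t))/t
D^4[M](t) = (-t^4 - 4*t^3 - 12*t^2 - 24*t + 24*e^(t) - 24)*e^(-t)/t^5

E[X^4] = D^4[M](0) = 1/5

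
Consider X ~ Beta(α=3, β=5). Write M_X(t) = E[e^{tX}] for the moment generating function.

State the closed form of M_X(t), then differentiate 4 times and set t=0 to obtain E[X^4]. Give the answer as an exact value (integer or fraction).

E[X^4] = M′′′′(0) = 1/22

M_X(t) = ₁F₁(3; 8; t)
M′(t) = 3*₁F₁(4; 9; t)/8
M′′(t) = ₁F₁(5; 10; t)/6
M′′′(t) = ₁F₁(6; 11; t)/12
M′′′′(t) = ₁F₁(7; 12; t)/22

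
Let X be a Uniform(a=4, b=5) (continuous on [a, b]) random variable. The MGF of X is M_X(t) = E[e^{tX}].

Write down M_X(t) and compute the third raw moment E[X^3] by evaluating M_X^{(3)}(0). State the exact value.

E[X^3] = d^3M/dt^3 |_{t=0} = 369/4

M_X(t) = (e^(5*t) - e^(4*t))/t
dM/dt = (5*t*e^(5*t) - 4*t*e^(4*t) - e^(5*t) + e^(4*t))/t^2
d^2M/dt^2 = (25*t^2*e^(5*t) - 16*t^2*e^(4*t) - 10*t*e^(5*t) + 8*t*e^(4*t) + 2*e^(5*t) - 2*e^(4*t))/t^3
d^3M/dt^3 = (125*t^3*e^(5*t) - 64*t^3*e^(4*t) - 75*t^2*e^(5*t) + 48*t^2*e^(4*t) + 30*t*e^(5*t) - 24*t*e^(4*t) - 6*e^(5*t) + 6*e^(4*t))/t^4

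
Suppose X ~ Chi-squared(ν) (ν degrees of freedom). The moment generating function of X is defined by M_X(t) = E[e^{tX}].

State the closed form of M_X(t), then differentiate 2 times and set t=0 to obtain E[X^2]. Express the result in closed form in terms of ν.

E[X^2] = M^(2)(0) = ν*(ν + 2)

M_X(t) = (1 - 2*t)^(-ν/2)
M^(2)(t) = (ν^2 + 2*ν)/(4*t^2*(1 - 2*t)^(ν/2) - 4*t*(1 - 2*t)^(ν/2) + (1 - 2*t)^(ν/2))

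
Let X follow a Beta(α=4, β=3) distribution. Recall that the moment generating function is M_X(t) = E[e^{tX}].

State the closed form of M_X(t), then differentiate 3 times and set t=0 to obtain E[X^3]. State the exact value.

M_X(t) = ₁F₁(4; 7; t)
D^3[M](t) = 5*₁F₁(7; 10; t)/21

E[X^3] = D^3[M](0) = 5/21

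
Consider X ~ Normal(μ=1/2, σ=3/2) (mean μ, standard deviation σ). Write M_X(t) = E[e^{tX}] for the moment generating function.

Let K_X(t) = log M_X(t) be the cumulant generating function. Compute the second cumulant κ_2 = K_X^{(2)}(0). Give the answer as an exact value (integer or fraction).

κ_2 = K^(2)(0) = 9/4

M_X(t) = e^(9*t^2/8 + t/2)
K_X(t) = log M_X(t) = 9*t^2/8 + t/2
K^(2)(t) = 9/4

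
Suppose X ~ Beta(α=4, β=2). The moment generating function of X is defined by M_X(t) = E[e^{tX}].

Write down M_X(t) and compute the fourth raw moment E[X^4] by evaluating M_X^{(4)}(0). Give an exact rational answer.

E[X^4] = D^4[M](0) = 5/18

M_X(t) = ₁F₁(4; 6; t)
D^4[M](t) = 5*₁F₁(8; 10; t)/18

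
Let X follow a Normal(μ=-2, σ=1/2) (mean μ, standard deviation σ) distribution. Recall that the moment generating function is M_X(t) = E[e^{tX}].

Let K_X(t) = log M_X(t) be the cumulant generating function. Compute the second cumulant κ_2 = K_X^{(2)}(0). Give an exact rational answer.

M_X(t) = e^(t^2/8 - 2*t)
K_X(t) = log M_X(t) = t^2/8 - 2*t
dK/dt = t/4 - 2
d^2K/dt^2 = 1/4

κ_2 = d^2K/dt^2 |_{t=0} = 1/4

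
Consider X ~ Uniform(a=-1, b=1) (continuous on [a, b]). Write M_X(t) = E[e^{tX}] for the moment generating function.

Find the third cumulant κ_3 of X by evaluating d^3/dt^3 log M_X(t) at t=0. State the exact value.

κ_3 = D^3[K](0) = 0

M_X(t) = (e^(t) - e^(-t))/(2*t)
K_X(t) = log M_X(t) = -log(t) + log(e^(t) - e^(-t)) - log(2)
D^3[K](t) = (8*t^3*e^(4*t) + 8*t^3*e^(2*t) - 2*e^(6*t) + 6*e^(4*t) - 6*e^(2*t) + 2)/(t^3*e^(6*t) - 3*t^3*e^(4*t) + 3*t^3*e^(2*t) - t^3)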